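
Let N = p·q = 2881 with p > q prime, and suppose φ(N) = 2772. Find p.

67

φ(n) = (p−1)(q−1) = n − (p+q) + 1, so p + q = 2881 − 2772 + 1 = 110.
p and q are the roots of t² − 110t + 2881 = 0.
Discriminant: 110² − 4·2881 = 12100 − 11524 = 576; √576 = 24.
q = (110 − 24)/2 = 43, p = (110 + 24)/2 = 67.
Check: 43 · 67 = 2881.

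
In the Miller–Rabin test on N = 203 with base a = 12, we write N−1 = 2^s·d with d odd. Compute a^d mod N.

157

203 − 1 = 202 = 2^1 · 101, so d = 101.
12^1 ≡ 12 (mod 203)
12^2 ≡ 12^2 = 144 ≡ 144 (mod 203)
12^4 ≡ 144^2 = 20736 ≡ 30 (mod 203)
12^8 ≡ 30^2 = 900 ≡ 88 (mod 203)
12^16 ≡ 88^2 = 7744 ≡ 30 (mod 203)
12^32 ≡ 30^2 = 900 ≡ 88 (mod 203)
12^64 ≡ 88^2 = 7744 ≡ 30 (mod 203)
101 = 64 + 32 + 4 + 1 in binary powers of 2.
So 12^101 ≡ 30 · 88 · 30 · 12 ≡ 157 (mod 203).
Squaring chain: 157; never reaches −1, so base 12 is a Miller–Rabin witness that 203 is composite.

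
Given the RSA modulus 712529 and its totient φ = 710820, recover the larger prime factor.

991

φ(n) = (p−1)(q−1) = n − (p+q) + 1, so p + q = 712529 − 710820 + 1 = 1710.
p and q are the roots of t² − 1710t + 712529 = 0.
Discriminant: 1710² − 4·712529 = 2924100 − 2850116 = 73984; √73984 = 272.
q = (1710 − 272)/2 = 719, p = (1710 + 272)/2 = 991.
Check: 719 · 991 = 712529.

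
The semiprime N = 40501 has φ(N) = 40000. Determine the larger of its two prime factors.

401

φ(n) = (p−1)(q−1) = n − (p+q) + 1, so p + q = 40501 − 40000 + 1 = 502.
p and q are the roots of t² − 502t + 40501 = 0.
Discriminant: 502² − 4·40501 = 252004 − 162004 = 90000; √90000 = 300.
q = (502 − 300)/2 = 101, p = (502 + 300)/2 = 401.
Check: 101 · 401 = 40501.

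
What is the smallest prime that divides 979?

11

979 is odd.
Digit sum 25, not divisible by 3.
Ends in 9: not divisible by 5.
7: 979 = 7·139 + 6
11: 979 = 11·89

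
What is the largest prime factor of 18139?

97

18139 = 11 · 1649
1649 = 17 · 97
97 is prime.
So 18139 = 11 · 17 · 97; the largest prime factor is 97.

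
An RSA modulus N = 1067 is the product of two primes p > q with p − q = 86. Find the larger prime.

97

Since p = q + 86, we have 1067 = q(q + 86), so q² + 86q − 1067 = 0.
Discriminant: 86² + 4·1067 = 7396 + 4268 = 11664; √11664 = 108.
q = (−86 + 108)/2 = 11, and p = q + 86 = 97.
Check: 11 · 97 = 1067.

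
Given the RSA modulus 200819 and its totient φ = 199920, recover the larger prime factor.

491

φ(n) = (p−1)(q−1) = n − (p+q) + 1, so p + q = 200819 − 199920 + 1 = 900.
p and q are the roots of t² − 900t + 200819 = 0.
Discriminant: 900² − 4·200819 = 810000 − 803276 = 6724; √6724 = 82.
q = (900 − 82)/2 = 409, p = (900 + 82)/2 = 491.
Check: 409 · 491 = 200819.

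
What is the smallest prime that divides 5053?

31

5053 is odd.
Digit sum 13, not divisible by 3.
Ends in 3: not divisible by 5.
7: 5053 = 7·721 + 6
11: 5053 = 11·459 + 4
13: 5053 = 13·388 + 9
17: 5053 = 17·297 + 4
19: 5053 = 19·265 + 18
23: 5053 = 23·219 + 16
29: 5053 = 29·174 + 7
31: 5053 = 31·163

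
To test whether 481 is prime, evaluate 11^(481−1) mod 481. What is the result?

1

11^1 ≡ 11 (mod 481)
11^2 ≡ 11^2 = 121 ≡ 121 (mod 481)
11^4 ≡ 121^2 = 14641 ≡ 211 (mod 481)
11^8 ≡ 211^2 = 44521 ≡ 269 (mod 481)
11^16 ≡ 269^2 = 72361 ≡ 211 (mod 481)
11^32 ≡ 211^2 = 44521 ≡ 269 (mod 481)
11^64 ≡ 269^2 = 72361 ≡ 211 (mod 481)
11^128 ≡ 211^2 = 44521 ≡ 269 (mod 481)
11^256 ≡ 269^2 = 72361 ≡ 211 (mod 481)
480 = 256 + 128 + 64 + 32 in binary powers of 2.
So 11^480 ≡ 211 · 269 · 211 · 269 ≡ 1 (mod 481).
Since the result is 1, base 11 gives no evidence that 481 is composite.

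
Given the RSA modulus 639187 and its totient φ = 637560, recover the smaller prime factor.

661

φ(n) = (p−1)(q−1) = n − (p+q) + 1, so p + q = 639187 − 637560 + 1 = 1628.
p and q are the roots of t² − 1628t + 639187 = 0.
Discriminant: 1628² − 4·639187 = 2650384 − 2556748 = 93636; √93636 = 306.
q = (1628 − 306)/2 = 661, p = (1628 + 306)/2 = 967.
Check: 661 · 967 = 639187.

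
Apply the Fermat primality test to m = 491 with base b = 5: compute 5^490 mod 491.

5^1 ≡ 5 (mod 491)
5^2 ≡ 5^2 = 25 ≡ 25 (mod 491)
5^4 ≡ 25^2 = 625 ≡ 134 (mod 491)
5^8 ≡ 134^2 = 17956 ≡ 280 (mod 491)
5^16 ≡ 280^2 = 78400 ≡ 331 (mod 491)
5^32 ≡ 331^2 = 109561 ≡ 68 (mod 491)
5^64 ≡ 68^2 = 4624 ≡ 205 (mod 491)
5^128 ≡ 205^2 = 42025 ≡ 290 (mod 491)
5^256 ≡ 290^2 = 84100 ≡ 139 (mod 491)
490 = 256 + 128 + 64 + 32 + 8 + 2 in binary powers of 2.
So 5^490 ≡ 139 · 290 · 205 · 68 · 280 · 25 ≡ 1 (mod 491).
Since the result is 1, base 5 gives no evidence that 491 is composite.

1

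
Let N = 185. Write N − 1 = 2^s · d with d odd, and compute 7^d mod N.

83

185 − 1 = 184 = 2^3 · 23, so d = 23.
7^1 ≡ 7 (mod 185)
7^2 ≡ 7^2 = 49 ≡ 49 (mod 185)
7^4 ≡ 49^2 = 2401 ≡ 181 (mod 185)
7^8 ≡ 181^2 = 32761 ≡ 16 (mod 185)
7^16 ≡ 16^2 = 256 ≡ 71 (mod 185)
23 = 16 + 4 + 2 + 1 in binary powers of 2.
So 7^23 ≡ 71 · 181 · 49 · 7 ≡ 83 (mod 185).
Squaring chain: 83 → 44 → 86; never reaches −1, so base 7 is a Miller–Rabin witness that 185 is composite.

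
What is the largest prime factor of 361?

19

361 = 19 · 19
19 = 19 · 1
So 361 = 19^2; the largest prime factor is 19.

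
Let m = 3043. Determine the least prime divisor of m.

3043 is odd.
Digit sum 10, not divisible by 3.
Ends in 3: not divisible by 5.
7: 3043 = 7·434 + 5
11: 3043 = 11·276 + 7
13: 3043 = 13·234 + 1
17: 3043 = 17·179

17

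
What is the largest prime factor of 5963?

5963 = 67 · 89
89 is prime.
So 5963 = 67 · 89; the largest prime factor is 89.

89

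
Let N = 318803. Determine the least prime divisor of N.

318803 is odd.
Digit sum 23, not divisible by 3.
Ends in 3: not divisible by 5.
7: 318803 = 7·45543 + 2
11: 318803 = 11·28982 + 1
13: 318803 = 13·24523 + 4
17: 318803 = 17·18753 + 2
19: 318803 = 19·16779 + 2
23: 318803 = 23·13861

23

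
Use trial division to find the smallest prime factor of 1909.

23

1909 is odd.
Digit sum 19, not divisible by 3.
Ends in 9: not divisible by 5.
7: 1909 = 7·272 + 5
11: 1909 = 11·173 + 6
13: 1909 = 13·146 + 11
17: 1909 = 17·112 + 5
19: 1909 = 19·100 + 9
23: 1909 = 23·83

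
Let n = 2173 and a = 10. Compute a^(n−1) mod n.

10^1 ≡ 10 (mod 2173)
10^2 ≡ 10^2 = 100 ≡ 100 (mod 2173)
10^4 ≡ 100^2 = 10000 ≡ 1308 (mod 2173)
10^8 ≡ 1308^2 = 1710864 ≡ 713 (mod 2173)
10^16 ≡ 713^2 = 508369 ≡ 2060 (mod 2173)
10^32 ≡ 2060^2 = 4243600 ≡ 1904 (mod 2173)
10^64 ≡ 1904^2 = 3625216 ≡ 652 (mod 2173)
10^128 ≡ 652^2 = 425104 ≡ 1369 (mod 2173)
10^256 ≡ 1369^2 = 1874161 ≡ 1035 (mod 2173)
10^512 ≡ 1035^2 = 1071225 ≡ 2109 (mod 2173)
10^1024 ≡ 2109^2 = 4447881 ≡ 1923 (mod 2173)
10^2048 ≡ 1923^2 = 3697929 ≡ 1656 (mod 2173)
2172 = 2048 + 64 + 32 + 16 + 8 + 4 in binary powers of 2.
So 10^2172 ≡ 1656 · 652 · 1904 · 2060 · 713 · 1308 ≡ 1494 (mod 2173).
Since 1494 ≠ 1, base 10 is a Fermat witness: 2173 is composite.

1494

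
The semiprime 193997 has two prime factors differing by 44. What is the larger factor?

Since p = q + 44, we have 193997 = q(q + 44), so q² + 44q − 193997 = 0.
Discriminant: 44² + 4·193997 = 1936 + 775988 = 777924; √777924 = 882.
q = (−44 + 882)/2 = 419, and p = q + 44 = 463.
Check: 419 · 463 = 193997.

463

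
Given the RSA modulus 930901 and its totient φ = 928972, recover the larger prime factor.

φ(n) = (p−1)(q−1) = n − (p+q) + 1, so p + q = 930901 − 928972 + 1 = 1930.
p and q are the roots of t² − 1930t + 930901 = 0.
Discriminant: 1930² − 4·930901 = 3724900 − 3723604 = 1296; √1296 = 36.
q = (1930 − 36)/2 = 947, p = (1930 + 36)/2 = 983.
Check: 947 · 983 = 930901.

983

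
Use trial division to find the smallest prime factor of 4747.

47

4747 is odd.
Digit sum 22, not divisible by 3.
Ends in 7: not divisible by 5.
7: 4747 = 7·678 + 1
11: 4747 = 11·431 + 6
13: 4747 = 13·365 + 2
17: 4747 = 17·279 + 4
19: 4747 = 19·249 + 16
23: 4747 = 23·206 + 9
29: 4747 = 29·163 + 20
31: 4747 = 31·153 + 4
37: 4747 = 37·128 + 11
41: 4747 = 41·115 + 32
43: 4747 = 43·110 + 17
47: 4747 = 47·101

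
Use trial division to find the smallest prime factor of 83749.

89

83749 is odd.
Digit sum 31, not divisible by 3.
Ends in 9: not divisible by 5.
7: 83749 = 7·11964 + 1
11: 83749 = 11·7613 + 6
13: 83749 = 13·6442 + 3
17: 83749 = 17·4926 + 7
19: 83749 = 19·4407 + 16
23: 83749 = 23·3641 + 6
29: 83749 = 29·2887 + 26
31: 83749 = 31·2701 + 18
37: 83749 = 37·2263 + 18
41: 83749 = 41·2042 + 27
43: 83749 = 43·1947 + 28
47: 83749 = 47·1781 + 42
53: 83749 = 53·1580 + 9
59: 83749 = 59·1419 + 28
61: 83749 = 61·1372 + 57
67: 83749 = 67·1249 + 66
71: 83749 = 71·1179 + 40
73: 83749 = 73·1147 + 18
79: 83749 = 79·1060 + 9
83: 83749 = 83·1009 + 2
89: 83749 = 89·941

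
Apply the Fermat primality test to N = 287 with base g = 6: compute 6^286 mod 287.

6^1 ≡ 6 (mod 287)
6^2 ≡ 6^2 = 36 ≡ 36 (mod 287)
6^4 ≡ 36^2 = 1296 ≡ 148 (mod 287)
6^8 ≡ 148^2 = 21904 ≡ 92 (mod 287)
6^16 ≡ 92^2 = 8464 ≡ 141 (mod 287)
6^32 ≡ 141^2 = 19881 ≡ 78 (mod 287)
6^64 ≡ 78^2 = 6084 ≡ 57 (mod 287)
6^128 ≡ 57^2 = 3249 ≡ 92 (mod 287)
6^256 ≡ 92^2 = 8464 ≡ 141 (mod 287)
286 = 256 + 16 + 8 + 4 + 2 in binary powers of 2.
So 6^286 ≡ 141 · 141 · 92 · 148 · 36 ≡ 162 (mod 287).
Since 162 ≠ 1, base 6 is a Fermat witness: 287 is composite.

162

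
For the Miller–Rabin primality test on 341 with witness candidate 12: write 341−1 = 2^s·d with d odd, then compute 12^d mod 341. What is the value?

254

341 − 1 = 340 = 2^2 · 85, so d = 85.
12^1 ≡ 12 (mod 341)
12^2 ≡ 12^2 = 144 ≡ 144 (mod 341)
12^4 ≡ 144^2 = 20736 ≡ 276 (mod 341)
12^8 ≡ 276^2 = 76176 ≡ 133 (mod 341)
12^16 ≡ 133^2 = 17689 ≡ 298 (mod 341)
12^32 ≡ 298^2 = 88804 ≡ 144 (mod 341)
12^64 ≡ 144^2 = 20736 ≡ 276 (mod 341)
85 = 64 + 16 + 4 + 1 in binary powers of 2.
So 12^85 ≡ 276 · 298 · 276 · 12 ≡ 254 (mod 341).
Squaring chain: 254 → 67; never reaches −1, so base 12 is a Miller–Rabin witness that 341 is composite.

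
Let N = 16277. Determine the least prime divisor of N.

41

16277 is odd.
Digit sum 23, not divisible by 3.
Ends in 7: not divisible by 5.
7: 16277 = 7·2325 + 2
11: 16277 = 11·1479 + 8
13: 16277 = 13·1252 + 1
17: 16277 = 17·957 + 8
19: 16277 = 19·856 + 13
23: 16277 = 23·707 + 16
29: 16277 = 29·561 + 8
31: 16277 = 31·525 + 2
37: 16277 = 37·439 + 34
41: 16277 = 41·397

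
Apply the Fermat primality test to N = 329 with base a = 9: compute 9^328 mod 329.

9^1 ≡ 9 (mod 329)
9^2 ≡ 9^2 = 81 ≡ 81 (mod 329)
9^4 ≡ 81^2 = 6561 ≡ 310 (mod 329)
9^8 ≡ 310^2 = 96100 ≡ 32 (mod 329)
9^16 ≡ 32^2 = 1024 ≡ 37 (mod 329)
9^32 ≡ 37^2 = 1369 ≡ 53 (mod 329)
9^64 ≡ 53^2 = 2809 ≡ 177 (mod 329)
9^128 ≡ 177^2 = 31329 ≡ 74 (mod 329)
9^256 ≡ 74^2 = 5476 ≡ 212 (mod 329)
328 = 256 + 64 + 8 in binary powers of 2.
So 9^328 ≡ 212 · 177 · 32 ≡ 247 (mod 329).
Since 247 ≠ 1, base 9 is a Fermat witness: 329 is composite.

247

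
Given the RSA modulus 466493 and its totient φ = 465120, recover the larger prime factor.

φ(n) = (p−1)(q−1) = n − (p+q) + 1, so p + q = 466493 − 465120 + 1 = 1374.
p and q are the roots of t² − 1374t + 466493 = 0.
Discriminant: 1374² − 4·466493 = 1887876 − 1865972 = 21904; √21904 = 148.
q = (1374 − 148)/2 = 613, p = (1374 + 148)/2 = 761.
Check: 613 · 761 = 466493.

761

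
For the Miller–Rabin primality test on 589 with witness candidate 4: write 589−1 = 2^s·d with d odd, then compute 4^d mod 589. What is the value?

140

589 − 1 = 588 = 2^2 · 147, so d = 147.
4^1 ≡ 4 (mod 589)
4^2 ≡ 4^2 = 16 ≡ 16 (mod 589)
4^4 ≡ 16^2 = 256 ≡ 256 (mod 589)
4^8 ≡ 256^2 = 65536 ≡ 157 (mod 589)
4^16 ≡ 157^2 = 24649 ≡ 500 (mod 589)
4^32 ≡ 500^2 = 250000 ≡ 264 (mod 589)
4^64 ≡ 264^2 = 69696 ≡ 194 (mod 589)
4^128 ≡ 194^2 = 37636 ≡ 529 (mod 589)
147 = 128 + 16 + 2 + 1 in binary powers of 2.
So 4^147 ≡ 529 · 500 · 16 · 4 ≡ 140 (mod 589).
Squaring chain: 140 → 163; never reaches −1, so base 4 is a Miller–Rabin witness that 589 is composite.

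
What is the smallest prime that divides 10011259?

61

10011259 is odd.
Digit sum 19, not divisible by 3.
Ends in 9: not divisible by 5.
7: 10011259 = 7·1430179 + 6
11: 10011259 = 11·910114 + 5
13: 10011259 = 13·770096 + 11
17: 10011259 = 17·588897 + 10
19: 10011259 = 19·526908 + 7
23: 10011259 = 23·435272 + 3
29: 10011259 = 29·345215 + 24
31: 10011259 = 31·322943 + 26
37: 10011259 = 37·270574 + 21
41: 10011259 = 41·244177 + 2
43: 10011259 = 43·232819 + 42
47: 10011259 = 47·213005 + 24
53: 10011259 = 53·188891 + 36
59: 10011259 = 59·169682 + 21
61: 10011259 = 61·164119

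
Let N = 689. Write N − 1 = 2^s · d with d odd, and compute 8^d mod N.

689 − 1 = 688 = 2^4 · 43, so d = 43.
8^1 ≡ 8 (mod 689)
8^2 ≡ 8^2 = 64 ≡ 64 (mod 689)
8^4 ≡ 64^2 = 4096 ≡ 651 (mod 689)
8^8 ≡ 651^2 = 423801 ≡ 66 (mod 689)
8^16 ≡ 66^2 = 4356 ≡ 222 (mod 689)
8^32 ≡ 222^2 = 49284 ≡ 365 (mod 689)
43 = 32 + 8 + 2 + 1 in binary powers of 2.
So 8^43 ≡ 365 · 66 · 64 · 8 ≡ 291 (mod 689).
Squaring chain: 291 → 623 → 222 → 365; never reaches −1, so base 8 is a Miller–Rabin witness that 689 is composite.

291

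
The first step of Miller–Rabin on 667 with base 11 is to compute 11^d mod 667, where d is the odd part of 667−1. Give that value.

667 − 1 = 666 = 2^1 · 333, so d = 333.
11^1 ≡ 11 (mod 667)
11^2 ≡ 11^2 = 121 ≡ 121 (mod 667)
11^4 ≡ 121^2 = 14641 ≡ 634 (mod 667)
11^8 ≡ 634^2 = 401956 ≡ 422 (mod 667)
11^16 ≡ 422^2 = 178084 ≡ 662 (mod 667)
11^32 ≡ 662^2 = 438244 ≡ 25 (mod 667)
11^64 ≡ 25^2 = 625 ≡ 625 (mod 667)
11^128 ≡ 625^2 = 390625 ≡ 430 (mod 667)
11^256 ≡ 430^2 = 184900 ≡ 141 (mod 667)
333 = 256 + 64 + 8 + 4 + 1 in binary powers of 2.
So 11^333 ≡ 141 · 625 · 422 · 634 · 11 ≡ 135 (mod 667).
Squaring chain: 135; never reaches −1, so base 11 is a Miller–Rabin witness that 667 is composite.

135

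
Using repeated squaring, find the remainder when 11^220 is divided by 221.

11^1 ≡ 11 (mod 221)
11^2 ≡ 11^2 = 121 ≡ 121 (mod 221)
11^4 ≡ 121^2 = 14641 ≡ 55 (mod 221)
11^8 ≡ 55^2 = 3025 ≡ 152 (mod 221)
11^16 ≡ 152^2 = 23104 ≡ 120 (mod 221)
11^32 ≡ 120^2 = 14400 ≡ 35 (mod 221)
11^64 ≡ 35^2 = 1225 ≡ 120 (mod 221)
11^128 ≡ 120^2 = 14400 ≡ 35 (mod 221)
220 = 128 + 64 + 16 + 8 + 4 in binary powers of 2.
So 11^220 ≡ 35 · 120 · 120 · 152 · 55 ≡ 81 (mod 221).
Since 81 ≠ 1, base 11 is a Fermat witness: 221 is composite.

81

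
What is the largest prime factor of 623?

89

623 = 7 · 89
89 is prime.
So 623 = 7 · 89; the largest prime factor is 89.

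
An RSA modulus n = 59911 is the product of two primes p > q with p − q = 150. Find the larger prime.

331

Since p = q + 150, we have 59911 = q(q + 150), so q² + 150q − 59911 = 0.
Discriminant: 150² + 4·59911 = 22500 + 239644 = 262144; √262144 = 512.
q = (−150 + 512)/2 = 181, and p = q + 150 = 331.
Check: 181 · 331 = 59911.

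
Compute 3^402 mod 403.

287

3^1 ≡ 3 (mod 403)
3^2 ≡ 3^2 = 9 ≡ 9 (mod 403)
3^4 ≡ 9^2 = 81 ≡ 81 (mod 403)
3^8 ≡ 81^2 = 6561 ≡ 113 (mod 403)
3^16 ≡ 113^2 = 12769 ≡ 276 (mod 403)
3^32 ≡ 276^2 = 76176 ≡ 9 (mod 403)
3^64 ≡ 9^2 = 81 ≡ 81 (mod 403)
3^128 ≡ 81^2 = 6561 ≡ 113 (mod 403)
3^256 ≡ 113^2 = 12769 ≡ 276 (mod 403)
402 = 256 + 128 + 16 + 2 in binary powers of 2.
So 3^402 ≡ 276 · 113 · 276 · 9 ≡ 287 (mod 403).
Since 287 ≠ 1, base 3 is a Fermat witness: 403 is composite.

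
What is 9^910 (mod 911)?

9^1 ≡ 9 (mod 911)
9^2 ≡ 9^2 = 81 ≡ 81 (mod 911)
9^4 ≡ 81^2 = 6561 ≡ 184 (mod 911)
9^8 ≡ 184^2 = 33856 ≡ 149 (mod 911)
9^16 ≡ 149^2 = 22201 ≡ 337 (mod 911)
9^32 ≡ 337^2 = 113569 ≡ 605 (mod 911)
9^64 ≡ 605^2 = 366025 ≡ 714 (mod 911)
9^128 ≡ 714^2 = 509796 ≡ 547 (mod 911)
9^256 ≡ 547^2 = 299209 ≡ 401 (mod 911)
9^512 ≡ 401^2 = 160801 ≡ 465 (mod 911)
910 = 512 + 256 + 128 + 8 + 4 + 2 in binary powers of 2.
So 9^910 ≡ 465 · 401 · 547 · 149 · 184 · 81 ≡ 1 (mod 911).
Since the result is 1, base 9 gives no evidence that 911 is composite.

1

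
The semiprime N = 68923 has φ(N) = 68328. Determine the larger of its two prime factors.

439

φ(n) = (p−1)(q−1) = n − (p+q) + 1, so p + q = 68923 − 68328 + 1 = 596.
p and q are the roots of t² − 596t + 68923 = 0.
Discriminant: 596² − 4·68923 = 355216 − 275692 = 79524; √79524 = 282.
q = (596 − 282)/2 = 157, p = (596 + 282)/2 = 439.
Check: 157 · 439 = 68923.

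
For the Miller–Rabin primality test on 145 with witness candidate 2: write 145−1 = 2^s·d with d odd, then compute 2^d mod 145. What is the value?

77

145 − 1 = 144 = 2^4 · 9, so d = 9.
2^1 ≡ 2 (mod 145)
2^2 ≡ 2^2 = 4 ≡ 4 (mod 145)
2^4 ≡ 4^2 = 16 ≡ 16 (mod 145)
2^8 ≡ 16^2 = 256 ≡ 111 (mod 145)
9 = 8 + 1 in binary powers of 2.
So 2^9 ≡ 111 · 2 ≡ 77 (mod 145).
Squaring chain: 77 → 129 → 111 → 141; never reaches −1, so base 2 is a Miller–Rabin witness that 145 is composite.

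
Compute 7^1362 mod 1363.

7^1 ≡ 7 (mod 1363)
7^2 ≡ 7^2 = 49 ≡ 49 (mod 1363)
7^4 ≡ 49^2 = 2401 ≡ 1038 (mod 1363)
7^8 ≡ 1038^2 = 1077444 ≡ 674 (mod 1363)
7^16 ≡ 674^2 = 454276 ≡ 397 (mod 1363)
7^32 ≡ 397^2 = 157609 ≡ 864 (mod 1363)
7^64 ≡ 864^2 = 746496 ≡ 935 (mod 1363)
7^128 ≡ 935^2 = 874225 ≡ 542 (mod 1363)
7^256 ≡ 542^2 = 293764 ≡ 719 (mod 1363)
7^512 ≡ 719^2 = 516961 ≡ 384 (mod 1363)
7^1024 ≡ 384^2 = 147456 ≡ 252 (mod 1363)
1362 = 1024 + 256 + 64 + 16 + 2 in binary powers of 2.
So 7^1362 ≡ 252 · 719 · 935 · 397 · 49 ≡ 545 (mod 1363).
Since 545 ≠ 1, base 7 is a Fermat witness: 1363 is composite.

545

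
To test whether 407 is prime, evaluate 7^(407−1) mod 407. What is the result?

81

7^1 ≡ 7 (mod 407)
7^2 ≡ 7^2 = 49 ≡ 49 (mod 407)
7^4 ≡ 49^2 = 2401 ≡ 366 (mod 407)
7^8 ≡ 366^2 = 133956 ≡ 53 (mod 407)
7^16 ≡ 53^2 = 2809 ≡ 367 (mod 407)
7^32 ≡ 367^2 = 134689 ≡ 379 (mod 407)
7^64 ≡ 379^2 = 143641 ≡ 377 (mod 407)
7^128 ≡ 377^2 = 142129 ≡ 86 (mod 407)
7^256 ≡ 86^2 = 7396 ≡ 70 (mod 407)
406 = 256 + 128 + 16 + 4 + 2 in binary powers of 2.
So 7^406 ≡ 70 · 86 · 367 · 366 · 49 ≡ 81 (mod 407).
Since 81 ≠ 1, base 7 is a Fermat witness: 407 is composite.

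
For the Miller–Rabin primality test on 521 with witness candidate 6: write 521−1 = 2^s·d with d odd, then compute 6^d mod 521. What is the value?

521 − 1 = 520 = 2^3 · 65, so d = 65.
6^1 ≡ 6 (mod 521)
6^2 ≡ 6^2 = 36 ≡ 36 (mod 521)
6^4 ≡ 36^2 = 1296 ≡ 254 (mod 521)
6^8 ≡ 254^2 = 64516 ≡ 433 (mod 521)
6^16 ≡ 433^2 = 187489 ≡ 450 (mod 521)
6^32 ≡ 450^2 = 202500 ≡ 352 (mod 521)
6^64 ≡ 352^2 = 123904 ≡ 427 (mod 521)
65 = 64 + 1 in binary powers of 2.
So 6^65 ≡ 427 · 6 ≡ 478 (mod 521).
Squaring chain: 478 → 286 → 520; reaches −1, so base 6 does not prove 521 composite.

478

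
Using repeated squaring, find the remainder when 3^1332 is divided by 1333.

3^1 ≡ 3 (mod 1333)
3^2 ≡ 3^2 = 9 ≡ 9 (mod 1333)
3^4 ≡ 9^2 = 81 ≡ 81 (mod 1333)
3^8 ≡ 81^2 = 6561 ≡ 1229 (mod 1333)
3^16 ≡ 1229^2 = 1510441 ≡ 152 (mod 1333)
3^32 ≡ 152^2 = 23104 ≡ 443 (mod 1333)
3^64 ≡ 443^2 = 196249 ≡ 298 (mod 1333)
3^128 ≡ 298^2 = 88804 ≡ 826 (mod 1333)
3^256 ≡ 826^2 = 682276 ≡ 1113 (mod 1333)
3^512 ≡ 1113^2 = 1238769 ≡ 412 (mod 1333)
3^1024 ≡ 412^2 = 169744 ≡ 453 (mod 1333)
1332 = 1024 + 256 + 32 + 16 + 4 in binary powers of 2.
So 3^1332 ≡ 453 · 1113 · 443 · 152 · 81 ≡ 1000 (mod 1333).
Since 1000 ≠ 1, base 3 is a Fermat witness: 1333 is composite.

1000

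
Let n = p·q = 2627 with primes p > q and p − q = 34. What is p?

71

Since p = q + 34, we have 2627 = q(q + 34), so q² + 34q − 2627 = 0.
Discriminant: 34² + 4·2627 = 1156 + 10508 = 11664; √11664 = 108.
q = (−34 + 108)/2 = 37, and p = q + 34 = 71.
Check: 37 · 71 = 2627.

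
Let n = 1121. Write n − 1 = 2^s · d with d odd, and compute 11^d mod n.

1121 − 1 = 1120 = 2^5 · 35, so d = 35.
11^1 ≡ 11 (mod 1121)
11^2 ≡ 11^2 = 121 ≡ 121 (mod 1121)
11^4 ≡ 121^2 = 14641 ≡ 68 (mod 1121)
11^8 ≡ 68^2 = 4624 ≡ 140 (mod 1121)
11^16 ≡ 140^2 = 19600 ≡ 543 (mod 1121)
11^32 ≡ 543^2 = 294849 ≡ 26 (mod 1121)
35 = 32 + 2 + 1 in binary powers of 2.
So 11^35 ≡ 26 · 121 · 11 ≡ 976 (mod 1121).
Squaring chain: 976 → 847 → 1090 → 961 → 938; never reaches −1, so base 11 is a Miller–Rabin witness that 1121 is composite.

976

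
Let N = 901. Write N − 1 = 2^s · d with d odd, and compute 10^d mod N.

248

901 − 1 = 900 = 2^2 · 225, so d = 225.
10^1 ≡ 10 (mod 901)
10^2 ≡ 10^2 = 100 ≡ 100 (mod 901)
10^4 ≡ 100^2 = 10000 ≡ 89 (mod 901)
10^8 ≡ 89^2 = 7921 ≡ 713 (mod 901)
10^16 ≡ 713^2 = 508369 ≡ 205 (mod 901)
10^32 ≡ 205^2 = 42025 ≡ 579 (mod 901)
10^64 ≡ 579^2 = 335241 ≡ 69 (mod 901)
10^128 ≡ 69^2 = 4761 ≡ 256 (mod 901)
225 = 128 + 64 + 32 + 1 in binary powers of 2.
So 10^225 ≡ 256 · 69 · 579 · 10 ≡ 248 (mod 901).
Squaring chain: 248 → 236; never reaches −1, so base 10 is a Miller–Rabin witness that 901 is composite.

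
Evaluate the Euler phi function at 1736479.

Factor: 1736479 = 89 · 109 · 179.
φ(1736479) = (89−1) · (109−1) · (179−1) = 88 · 108 · 178 = 1691712.

1691712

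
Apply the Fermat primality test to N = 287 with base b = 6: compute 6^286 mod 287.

162

6^1 ≡ 6 (mod 287)
6^2 ≡ 6^2 = 36 ≡ 36 (mod 287)
6^4 ≡ 36^2 = 1296 ≡ 148 (mod 287)
6^8 ≡ 148^2 = 21904 ≡ 92 (mod 287)
6^16 ≡ 92^2 = 8464 ≡ 141 (mod 287)
6^32 ≡ 141^2 = 19881 ≡ 78 (mod 287)
6^64 ≡ 78^2 = 6084 ≡ 57 (mod 287)
6^128 ≡ 57^2 = 3249 ≡ 92 (mod 287)
6^256 ≡ 92^2 = 8464 ≡ 141 (mod 287)
286 = 256 + 16 + 8 + 4 + 2 in binary powers of 2.
So 6^286 ≡ 141 · 141 · 92 · 148 · 36 ≡ 162 (mod 287).
Since 162 ≠ 1, base 6 is a Fermat witness: 287 is composite.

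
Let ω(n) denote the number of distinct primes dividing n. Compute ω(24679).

3

24679 = 23 · 1073
1073 = 29 · 37
24679 = 23 · 29 · 37, which has 3 distinct prime factors.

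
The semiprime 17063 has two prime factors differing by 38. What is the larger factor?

Since p = q + 38, we have 17063 = q(q + 38), so q² + 38q − 17063 = 0.
Discriminant: 38² + 4·17063 = 1444 + 68252 = 69696; √69696 = 264.
q = (−38 + 264)/2 = 113, and p = q + 38 = 151.
Check: 113 · 151 = 17063.

151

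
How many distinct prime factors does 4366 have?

3

4366 = 2 · 2183
2183 = 37 · 59
4366 = 2 · 37 · 59, which has 3 distinct prime factors.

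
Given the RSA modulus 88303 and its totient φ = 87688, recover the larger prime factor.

φ(n) = (p−1)(q−1) = n − (p+q) + 1, so p + q = 88303 − 87688 + 1 = 616.
p and q are the roots of t² − 616t + 88303 = 0.
Discriminant: 616² − 4·88303 = 379456 − 353212 = 26244; √26244 = 162.
q = (616 − 162)/2 = 227, p = (616 + 162)/2 = 389.
Check: 227 · 389 = 88303.

389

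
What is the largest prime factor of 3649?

89

3649 = 41 · 89
89 is prime.
So 3649 = 41 · 89; the largest prime factor is 89.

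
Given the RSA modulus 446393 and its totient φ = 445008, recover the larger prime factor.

φ(n) = (p−1)(q−1) = n − (p+q) + 1, so p + q = 446393 − 445008 + 1 = 1386.
p and q are the roots of t² − 1386t + 446393 = 0.
Discriminant: 1386² − 4·446393 = 1920996 − 1785572 = 135424; √135424 = 368.
q = (1386 − 368)/2 = 509, p = (1386 + 368)/2 = 877.
Check: 509 · 877 = 446393.

877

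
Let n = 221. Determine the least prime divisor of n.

13

221 is odd.
Digit sum 5, not divisible by 3.
Ends in 1: not divisible by 5.
7: 221 = 7·31 + 4
11: 221 = 11·20 + 1
13: 221 = 13·17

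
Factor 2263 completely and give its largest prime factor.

73

2263 = 31 · 73
73 is prime.
So 2263 = 31 · 73; the largest prime factor is 73.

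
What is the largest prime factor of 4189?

4189 = 59 · 71
71 is prime.
So 4189 = 59 · 71; the largest prime factor is 71.

71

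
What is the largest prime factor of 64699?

64699 = 23 · 2813
2813 = 29 · 97
97 is prime.
So 64699 = 23 · 29 · 97; the largest prime factor is 97.

97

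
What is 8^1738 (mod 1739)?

159

8^1 ≡ 8 (mod 1739)
8^2 ≡ 8^2 = 64 ≡ 64 (mod 1739)
8^4 ≡ 64^2 = 4096 ≡ 618 (mod 1739)
8^8 ≡ 618^2 = 381924 ≡ 1083 (mod 1739)
8^16 ≡ 1083^2 = 1172889 ≡ 803 (mod 1739)
8^32 ≡ 803^2 = 644809 ≡ 1379 (mod 1739)
8^64 ≡ 1379^2 = 1901641 ≡ 914 (mod 1739)
8^128 ≡ 914^2 = 835396 ≡ 676 (mod 1739)
8^256 ≡ 676^2 = 456976 ≡ 1358 (mod 1739)
8^512 ≡ 1358^2 = 1844164 ≡ 824 (mod 1739)
8^1024 ≡ 824^2 = 678976 ≡ 766 (mod 1739)
1738 = 1024 + 512 + 128 + 64 + 8 + 2 in binary powers of 2.
So 8^1738 ≡ 766 · 824 · 676 · 914 · 1083 · 64 ≡ 159 (mod 1739).
Since 159 ≠ 1, base 8 is a Fermat witness: 1739 is composite.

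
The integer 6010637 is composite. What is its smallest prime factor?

6010637 is odd.
Digit sum 23, not divisible by 3.
Ends in 7: not divisible by 5.
7: 6010637 = 7·858662 + 3
11: 6010637 = 11·546421 + 6
13: 6010637 = 13·462356 + 9
17: 6010637 = 17·353566 + 15
19: 6010637 = 19·316349 + 6
23: 6010637 = 23·261332 + 1
29: 6010637 = 29·207263 + 10
31: 6010637 = 31·193891 + 16
37: 6010637 = 37·162449 + 24
41: 6010637 = 41·146600 + 37
43: 6010637 = 43·139782 + 11
47: 6010637 = 47·127885 + 42
53: 6010637 = 53·113408 + 13
59: 6010637 = 59·101875 + 12
61: 6010637 = 61·98535 + 2
67: 6010637 = 67·89711

67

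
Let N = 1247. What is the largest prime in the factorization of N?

43

1247 = 29 · 43
43 is prime.
So 1247 = 29 · 43; the largest prime factor is 43.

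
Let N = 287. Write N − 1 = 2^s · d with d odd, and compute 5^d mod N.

287 − 1 = 286 = 2^1 · 143, so d = 143.
5^1 ≡ 5 (mod 287)
5^2 ≡ 5^2 = 25 ≡ 25 (mod 287)
5^4 ≡ 25^2 = 625 ≡ 51 (mod 287)
5^8 ≡ 51^2 = 2601 ≡ 18 (mod 287)
5^16 ≡ 18^2 = 324 ≡ 37 (mod 287)
5^32 ≡ 37^2 = 1369 ≡ 221 (mod 287)
5^64 ≡ 221^2 = 48841 ≡ 51 (mod 287)
5^128 ≡ 51^2 = 2601 ≡ 18 (mod 287)
143 = 128 + 8 + 4 + 2 + 1 in binary powers of 2.
So 5^143 ≡ 18 · 18 · 51 · 25 · 5 ≡ 248 (mod 287).
Squaring chain: 248; never reaches −1, so base 5 is a Miller–Rabin witness that 287 is composite.

248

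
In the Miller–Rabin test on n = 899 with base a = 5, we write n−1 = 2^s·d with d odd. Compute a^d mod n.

614

899 − 1 = 898 = 2^1 · 449, so d = 449.
5^1 ≡ 5 (mod 899)
5^2 ≡ 5^2 = 25 ≡ 25 (mod 899)
5^4 ≡ 25^2 = 625 ≡ 625 (mod 899)
5^8 ≡ 625^2 = 390625 ≡ 459 (mod 899)
5^16 ≡ 459^2 = 210681 ≡ 315 (mod 899)
5^32 ≡ 315^2 = 99225 ≡ 335 (mod 899)
5^64 ≡ 335^2 = 112225 ≡ 749 (mod 899)
5^128 ≡ 749^2 = 561001 ≡ 25 (mod 899)
5^256 ≡ 25^2 = 625 ≡ 625 (mod 899)
449 = 256 + 128 + 64 + 1 in binary powers of 2.
So 5^449 ≡ 625 · 25 · 749 · 5 ≡ 614 (mod 899).
Squaring chain: 614; never reaches −1, so base 5 is a Miller–Rabin witness that 899 is composite.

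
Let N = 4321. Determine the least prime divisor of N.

4321 is odd.
Digit sum 10, not divisible by 3.
Ends in 1: not divisible by 5.
7: 4321 = 7·617 + 2
11: 4321 = 11·392 + 9
13: 4321 = 13·332 + 5
17: 4321 = 17·254 + 3
19: 4321 = 19·227 + 8
23: 4321 = 23·187 + 20
29: 4321 = 29·149

29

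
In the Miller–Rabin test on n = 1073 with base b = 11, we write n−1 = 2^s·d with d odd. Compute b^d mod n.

1073 − 1 = 1072 = 2^4 · 67, so d = 67.
11^1 ≡ 11 (mod 1073)
11^2 ≡ 11^2 = 121 ≡ 121 (mod 1073)
11^4 ≡ 121^2 = 14641 ≡ 692 (mod 1073)
11^8 ≡ 692^2 = 478864 ≡ 306 (mod 1073)
11^16 ≡ 306^2 = 93636 ≡ 285 (mod 1073)
11^32 ≡ 285^2 = 81225 ≡ 750 (mod 1073)
11^64 ≡ 750^2 = 562500 ≡ 248 (mod 1073)
67 = 64 + 2 + 1 in binary powers of 2.
So 11^67 ≡ 248 · 121 · 11 ≡ 677 (mod 1073).
Squaring chain: 677 → 158 → 285 → 750; never reaches −1, so base 11 is a Miller–Rabin witness that 1073 is composite.

677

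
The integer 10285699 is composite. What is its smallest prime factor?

71

10285699 is odd.
Digit sum 40, not divisible by 3.
Ends in 9: not divisible by 5.
7: 10285699 = 7·1469385 + 4
11: 10285699 = 11·935063 + 6
13: 10285699 = 13·791207 + 8
17: 10285699 = 17·605041 + 2
19: 10285699 = 19·541352 + 11
23: 10285699 = 23·447204 + 7
29: 10285699 = 29·354679 + 8
31: 10285699 = 31·331796 + 23
37: 10285699 = 37·277991 + 32
41: 10285699 = 41·250870 + 29
43: 10285699 = 43·239202 + 13
47: 10285699 = 47·218844 + 31
53: 10285699 = 53·194069 + 42
59: 10285699 = 59·174333 + 52
61: 10285699 = 61·168618 + 1
67: 10285699 = 67·153517 + 60
71: 10285699 = 71·144869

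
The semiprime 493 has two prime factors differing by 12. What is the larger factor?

29

Since p = q + 12, we have 493 = q(q + 12), so q² + 12q − 493 = 0.
Discriminant: 12² + 4·493 = 144 + 1972 = 2116; √2116 = 46.
q = (−12 + 46)/2 = 17, and p = q + 12 = 29.
Check: 17 · 29 = 493.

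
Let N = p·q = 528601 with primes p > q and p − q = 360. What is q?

569

Since p = q + 360, we have 528601 = q(q + 360), so q² + 360q − 528601 = 0.
Discriminant: 360² + 4·528601 = 129600 + 2114404 = 2244004; √2244004 = 1498.
q = (−360 + 1498)/2 = 569, and p = q + 360 = 929.
Check: 569 · 929 = 528601.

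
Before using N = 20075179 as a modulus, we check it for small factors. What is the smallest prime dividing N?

71

20075179 is odd.
Digit sum 31, not divisible by 3.
Ends in 9: not divisible by 5.
7: 20075179 = 7·2867882 + 5
11: 20075179 = 11·1825016 + 3
13: 20075179 = 13·1544244 + 7
17: 20075179 = 17·1180892 + 15
19: 20075179 = 19·1056588 + 7
23: 20075179 = 23·872833 + 20
29: 20075179 = 29·692247 + 16
31: 20075179 = 31·647586 + 13
37: 20075179 = 37·542572 + 15
41: 20075179 = 41·489638 + 21
43: 20075179 = 43·466864 + 27
47: 20075179 = 47·427131 + 22
53: 20075179 = 53·378776 + 51
59: 20075179 = 59·340257 + 16
61: 20075179 = 61·329101 + 18
67: 20075179 = 67·299629 + 36
71: 20075179 = 71·282749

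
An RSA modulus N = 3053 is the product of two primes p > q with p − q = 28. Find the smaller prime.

Since p = q + 28, we have 3053 = q(q + 28), so q² + 28q − 3053 = 0.
Discriminant: 28² + 4·3053 = 784 + 12212 = 12996; √12996 = 114.
q = (−28 + 114)/2 = 43, and p = q + 28 = 71.
Check: 43 · 71 = 3053.

43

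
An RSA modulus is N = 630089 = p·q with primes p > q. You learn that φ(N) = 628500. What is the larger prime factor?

839

φ(n) = (p−1)(q−1) = n − (p+q) + 1, so p + q = 630089 − 628500 + 1 = 1590.
p and q are the roots of t² − 1590t + 630089 = 0.
Discriminant: 1590² − 4·630089 = 2528100 − 2520356 = 7744; √7744 = 88.
q = (1590 − 88)/2 = 751, p = (1590 + 88)/2 = 839.
Check: 751 · 839 = 630089.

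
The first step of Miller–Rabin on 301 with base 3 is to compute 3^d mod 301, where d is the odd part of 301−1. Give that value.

125

301 − 1 = 300 = 2^2 · 75, so d = 75.
3^1 ≡ 3 (mod 301)
3^2 ≡ 3^2 = 9 ≡ 9 (mod 301)
3^4 ≡ 9^2 = 81 ≡ 81 (mod 301)
3^8 ≡ 81^2 = 6561 ≡ 240 (mod 301)
3^16 ≡ 240^2 = 57600 ≡ 109 (mod 301)
3^32 ≡ 109^2 = 11881 ≡ 142 (mod 301)
3^64 ≡ 142^2 = 20164 ≡ 298 (mod 301)
75 = 64 + 8 + 2 + 1 in binary powers of 2.
So 3^75 ≡ 298 · 240 · 9 · 3 ≡ 125 (mod 301).
Squaring chain: 125 → 274; never reaches −1, so base 3 is a Miller–Rabin witness that 301 is composite.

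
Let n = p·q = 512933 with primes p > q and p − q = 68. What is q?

Since p = q + 68, we have 512933 = q(q + 68), so q² + 68q − 512933 = 0.
Discriminant: 68² + 4·512933 = 4624 + 2051732 = 2056356; √2056356 = 1434.
q = (−68 + 1434)/2 = 683, and p = q + 68 = 751.
Check: 683 · 751 = 512933.

683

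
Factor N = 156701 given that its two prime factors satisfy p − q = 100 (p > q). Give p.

449

Since p = q + 100, we have 156701 = q(q + 100), so q² + 100q − 156701 = 0.
Discriminant: 100² + 4·156701 = 10000 + 626804 = 636804; √636804 = 798.
q = (−100 + 798)/2 = 349, and p = q + 100 = 449.
Check: 349 · 449 = 156701.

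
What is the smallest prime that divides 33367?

33367 is odd.
Digit sum 22, not divisible by 3.
Ends in 7: not divisible by 5.
7: 33367 = 7·4766 + 5
11: 33367 = 11·3033 + 4
13: 33367 = 13·2566 + 9
17: 33367 = 17·1962 + 13
19: 33367 = 19·1756 + 3
23: 33367 = 23·1450 + 17
29: 33367 = 29·1150 + 17
31: 33367 = 31·1076 + 11
37: 33367 = 37·901 + 30
41: 33367 = 41·813 + 34
43: 33367 = 43·775 + 42
47: 33367 = 47·709 + 44
53: 33367 = 53·629 + 30
59: 33367 = 59·565 + 32
61: 33367 = 61·547

61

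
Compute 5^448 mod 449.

5^1 ≡ 5 (mod 449)
5^2 ≡ 5^2 = 25 ≡ 25 (mod 449)
5^4 ≡ 25^2 = 625 ≡ 176 (mod 449)
5^8 ≡ 176^2 = 30976 ≡ 444 (mod 449)
5^16 ≡ 444^2 = 197136 ≡ 25 (mod 449)
5^32 ≡ 25^2 = 625 ≡ 176 (mod 449)
5^64 ≡ 176^2 = 30976 ≡ 444 (mod 449)
5^128 ≡ 444^2 = 197136 ≡ 25 (mod 449)
5^256 ≡ 25^2 = 625 ≡ 176 (mod 449)
448 = 256 + 128 + 64 in binary powers of 2.
So 5^448 ≡ 176 · 25 · 444 ≡ 1 (mod 449).
Since the result is 1, base 5 gives no evidence that 449 is composite.

1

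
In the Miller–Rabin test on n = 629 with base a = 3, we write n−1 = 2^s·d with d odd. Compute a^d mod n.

437

629 − 1 = 628 = 2^2 · 157, so d = 157.
3^1 ≡ 3 (mod 629)
3^2 ≡ 3^2 = 9 ≡ 9 (mod 629)
3^4 ≡ 9^2 = 81 ≡ 81 (mod 629)
3^8 ≡ 81^2 = 6561 ≡ 271 (mod 629)
3^16 ≡ 271^2 = 73441 ≡ 477 (mod 629)
3^32 ≡ 477^2 = 227529 ≡ 460 (mod 629)
3^64 ≡ 460^2 = 211600 ≡ 256 (mod 629)
3^128 ≡ 256^2 = 65536 ≡ 120 (mod 629)
157 = 128 + 16 + 8 + 4 + 1 in binary powers of 2.
So 3^157 ≡ 120 · 477 · 271 · 81 · 3 ≡ 437 (mod 629).
Squaring chain: 437 → 382; never reaches −1, so base 3 is a Miller–Rabin witness that 629 is composite.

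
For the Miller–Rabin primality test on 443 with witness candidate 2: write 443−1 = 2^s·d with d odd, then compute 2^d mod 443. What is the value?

443 − 1 = 442 = 2^1 · 221, so d = 221.
2^1 ≡ 2 (mod 443)
2^2 ≡ 2^2 = 4 ≡ 4 (mod 443)
2^4 ≡ 4^2 = 16 ≡ 16 (mod 443)
2^8 ≡ 16^2 = 256 ≡ 256 (mod 443)
2^16 ≡ 256^2 = 65536 ≡ 415 (mod 443)
2^32 ≡ 415^2 = 172225 ≡ 341 (mod 443)
2^64 ≡ 341^2 = 116281 ≡ 215 (mod 443)
2^128 ≡ 215^2 = 46225 ≡ 153 (mod 443)
221 = 128 + 64 + 16 + 8 + 4 + 1 in binary powers of 2.
So 2^221 ≡ 153 · 215 · 415 · 256 · 16 · 2 ≡ 442 (mod 443).
Since 2^d ≡ 442 (mod 443), base 2 does not prove 443 composite.

442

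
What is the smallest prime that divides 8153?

8153 is odd.
Digit sum 17, not divisible by 3.
Ends in 3: not divisible by 5.
7: 8153 = 7·1164 + 5
11: 8153 = 11·741 + 2
13: 8153 = 13·627 + 2
17: 8153 = 17·479 + 10
19: 8153 = 19·429 + 2
23: 8153 = 23·354 + 11
29: 8153 = 29·281 + 4
31: 8153 = 31·263

31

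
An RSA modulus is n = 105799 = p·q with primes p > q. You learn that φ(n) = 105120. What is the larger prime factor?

φ(n) = (p−1)(q−1) = n − (p+q) + 1, so p + q = 105799 − 105120 + 1 = 680.
p and q are the roots of t² − 680t + 105799 = 0.
Discriminant: 680² − 4·105799 = 462400 − 423196 = 39204; √39204 = 198.
q = (680 − 198)/2 = 241, p = (680 + 198)/2 = 439.
Check: 241 · 439 = 105799.

439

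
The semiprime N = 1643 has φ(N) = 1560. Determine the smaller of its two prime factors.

φ(n) = (p−1)(q−1) = n − (p+q) + 1, so p + q = 1643 − 1560 + 1 = 84.
p and q are the roots of t² − 84t + 1643 = 0.
Discriminant: 84² − 4·1643 = 7056 − 6572 = 484; √484 = 22.
q = (84 − 22)/2 = 31, p = (84 + 22)/2 = 53.
Check: 31 · 53 = 1643.

31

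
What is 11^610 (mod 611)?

11^1 ≡ 11 (mod 611)
11^2 ≡ 11^2 = 121 ≡ 121 (mod 611)
11^4 ≡ 121^2 = 14641 ≡ 588 (mod 611)
11^8 ≡ 588^2 = 345744 ≡ 529 (mod 611)
11^16 ≡ 529^2 = 279841 ≡ 3 (mod 611)
11^32 ≡ 3^2 = 9 ≡ 9 (mod 611)
11^64 ≡ 9^2 = 81 ≡ 81 (mod 611)
11^128 ≡ 81^2 = 6561 ≡ 451 (mod 611)
11^256 ≡ 451^2 = 203401 ≡ 549 (mod 611)
11^512 ≡ 549^2 = 301401 ≡ 178 (mod 611)
610 = 512 + 64 + 32 + 2 in binary powers of 2.
So 11^610 ≡ 178 · 81 · 9 · 121 ≡ 335 (mod 611).
Since 335 ≠ 1, base 11 is a Fermat witness: 611 is composite.

335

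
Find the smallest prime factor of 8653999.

8653999 is odd.
Digit sum 49, not divisible by 3.
Ends in 9: not divisible by 5.
7: 8653999 = 7·1236285 + 4
11: 8653999 = 11·786727 + 2
13: 8653999 = 13·665692 + 3
17: 8653999 = 17·509058 + 13
19: 8653999 = 19·455473 + 12
23: 8653999 = 23·376260 + 19
29: 8653999 = 29·298413 + 22
31: 8653999 = 31·279161 + 8
37: 8653999 = 37·233891 + 32
41: 8653999 = 41·211073 + 6
43: 8653999 = 43·201255 + 34
47: 8653999 = 47·184127 + 30
53: 8653999 = 53·163283

53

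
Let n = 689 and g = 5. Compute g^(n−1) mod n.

365

5^1 ≡ 5 (mod 689)
5^2 ≡ 5^2 = 25 ≡ 25 (mod 689)
5^4 ≡ 25^2 = 625 ≡ 625 (mod 689)
5^8 ≡ 625^2 = 390625 ≡ 651 (mod 689)
5^16 ≡ 651^2 = 423801 ≡ 66 (mod 689)
5^32 ≡ 66^2 = 4356 ≡ 222 (mod 689)
5^64 ≡ 222^2 = 49284 ≡ 365 (mod 689)
5^128 ≡ 365^2 = 133225 ≡ 248 (mod 689)
5^256 ≡ 248^2 = 61504 ≡ 183 (mod 689)
5^512 ≡ 183^2 = 33489 ≡ 417 (mod 689)
688 = 512 + 128 + 32 + 16 in binary powers of 2.
So 5^688 ≡ 417 · 248 · 222 · 66 ≡ 365 (mod 689).
Since 365 ≠ 1, base 5 is a Fermat witness: 689 is composite.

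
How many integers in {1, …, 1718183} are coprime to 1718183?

Factor: 1718183 = 83 · 127 · 163.
φ(1718183) = (83−1) · (127−1) · (163−1) = 82 · 126 · 162 = 1673784.

1673784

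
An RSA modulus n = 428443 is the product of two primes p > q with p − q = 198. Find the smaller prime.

563

Since p = q + 198, we have 428443 = q(q + 198), so q² + 198q − 428443 = 0.
Discriminant: 198² + 4·428443 = 39204 + 1713772 = 1752976; √1752976 = 1324.
q = (−198 + 1324)/2 = 563, and p = q + 198 = 761.
Check: 563 · 761 = 428443.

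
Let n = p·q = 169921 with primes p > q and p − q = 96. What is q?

Since p = q + 96, we have 169921 = q(q + 96), so q² + 96q − 169921 = 0.
Discriminant: 96² + 4·169921 = 9216 + 679684 = 688900; √688900 = 830.
q = (−96 + 830)/2 = 367, and p = q + 96 = 463.
Check: 367 · 463 = 169921.

367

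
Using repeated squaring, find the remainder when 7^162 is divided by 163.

7^1 ≡ 7 (mod 163)
7^2 ≡ 7^2 = 49 ≡ 49 (mod 163)
7^4 ≡ 49^2 = 2401 ≡ 119 (mod 163)
7^8 ≡ 119^2 = 14161 ≡ 143 (mod 163)
7^16 ≡ 143^2 = 20449 ≡ 74 (mod 163)
7^32 ≡ 74^2 = 5476 ≡ 97 (mod 163)
7^64 ≡ 97^2 = 9409 ≡ 118 (mod 163)
7^128 ≡ 118^2 = 13924 ≡ 69 (mod 163)
162 = 128 + 32 + 2 in binary powers of 2.
So 7^162 ≡ 69 · 97 · 49 ≡ 1 (mod 163).
Since the result is 1, base 7 gives no evidence that 163 is composite.

1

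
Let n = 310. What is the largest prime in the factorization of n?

31

310 = 2 · 155
155 = 5 · 31
31 is prime.
So 310 = 2 · 5 · 31; the largest prime factor is 31.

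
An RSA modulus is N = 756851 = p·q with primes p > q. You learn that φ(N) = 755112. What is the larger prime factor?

φ(n) = (p−1)(q−1) = n − (p+q) + 1, so p + q = 756851 − 755112 + 1 = 1740.
p and q are the roots of t² − 1740t + 756851 = 0.
Discriminant: 1740² − 4·756851 = 3027600 − 3027404 = 196; √196 = 14.
q = (1740 − 14)/2 = 863, p = (1740 + 14)/2 = 877.
Check: 863 · 877 = 756851.

877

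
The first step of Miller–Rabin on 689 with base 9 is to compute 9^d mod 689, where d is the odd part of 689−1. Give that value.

689 − 1 = 688 = 2^4 · 43, so d = 43.
9^1 ≡ 9 (mod 689)
9^2 ≡ 9^2 = 81 ≡ 81 (mod 689)
9^4 ≡ 81^2 = 6561 ≡ 360 (mod 689)
9^8 ≡ 360^2 = 129600 ≡ 68 (mod 689)
9^16 ≡ 68^2 = 4624 ≡ 490 (mod 689)
9^32 ≡ 490^2 = 240100 ≡ 328 (mod 689)
43 = 32 + 8 + 2 + 1 in binary powers of 2.
So 9^43 ≡ 328 · 68 · 81 · 9 ≡ 594 (mod 689).
Squaring chain: 594 → 68 → 490 → 328; never reaches −1, so base 9 is a Miller–Rabin witness that 689 is composite.

594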